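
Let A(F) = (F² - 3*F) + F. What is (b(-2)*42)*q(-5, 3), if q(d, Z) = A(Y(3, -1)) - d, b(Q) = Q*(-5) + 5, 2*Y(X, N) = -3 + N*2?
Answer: 20475/2 ≈ 10238.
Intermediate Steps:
Y(X, N) = -3/2 + N (Y(X, N) = (-3 + N*2)/2 = (-3 + 2*N)/2 = -3/2 + N)
A(F) = F² - 2*F
b(Q) = 5 - 5*Q (b(Q) = -5*Q + 5 = 5 - 5*Q)
q(d, Z) = 45/4 - d (q(d, Z) = (-3/2 - 1)*(-2 + (-3/2 - 1)) - d = -5*(-2 - 5/2)/2 - d = -5/2*(-9/2) - d = 45/4 - d)
(b(-2)*42)*q(-5, 3) = ((5 - 5*(-2))*42)*(45/4 - 1*(-5)) = ((5 + 10)*42)*(45/4 + 5) = (15*42)*(65/4) = 630*(65/4) = 20475/2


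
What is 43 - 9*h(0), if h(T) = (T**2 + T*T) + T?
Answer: 43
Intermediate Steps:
h(T) = T + 2*T**2 (h(T) = (T**2 + T**2) + T = 2*T**2 + T = T + 2*T**2)
43 - 9*h(0) = 43 - 0*(1 + 2*0) = 43 - 0*(1 + 0) = 43 - 0 = 43 - 9*0 = 43 + 0 = 43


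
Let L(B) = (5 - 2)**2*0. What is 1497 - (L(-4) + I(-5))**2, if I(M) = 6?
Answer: 1461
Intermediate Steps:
L(B) = 0 (L(B) = 3**2*0 = 9*0 = 0)
1497 - (L(-4) + I(-5))**2 = 1497 - (0 + 6)**2 = 1497 - 1*6**2 = 1497 - 1*36 = 1497 - 36 = 1461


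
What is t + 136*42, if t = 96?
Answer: 5808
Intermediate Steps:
t + 136*42 = 96 + 136*42 = 96 + 5712 = 5808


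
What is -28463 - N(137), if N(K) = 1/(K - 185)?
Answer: -1366223/48 ≈ -28463.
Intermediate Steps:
N(K) = 1/(-185 + K)
-28463 - N(137) = -28463 - 1/(-185 + 137) = -28463 - 1/(-48) = -28463 - 1*(-1/48) = -28463 + 1/48 = -1366223/48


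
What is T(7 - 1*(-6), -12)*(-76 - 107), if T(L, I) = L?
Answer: -2379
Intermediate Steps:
T(7 - 1*(-6), -12)*(-76 - 107) = (7 - 1*(-6))*(-76 - 107) = (7 + 6)*(-183) = 13*(-183) = -2379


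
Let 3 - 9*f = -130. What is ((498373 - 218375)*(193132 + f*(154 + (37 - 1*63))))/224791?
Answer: 491455849576/2023119 ≈ 2.4292e+5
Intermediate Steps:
f = 133/9 (f = ⅓ - ⅑*(-130) = ⅓ + 130/9 = 133/9 ≈ 14.778)
((498373 - 218375)*(193132 + f*(154 + (37 - 1*63))))/224791 = ((498373 - 218375)*(193132 + 133*(154 + (37 - 1*63))/9))/224791 = (279998*(193132 + 133*(154 + (37 - 63))/9))*(1/224791) = (279998*(193132 + 133*(154 - 26)/9))*(1/224791) = (279998*(193132 + (133/9)*128))*(1/224791) = (279998*(193132 + 17024/9))*(1/224791) = (279998*(1755212/9))*(1/224791) = (491455849576/9)*(1/224791) = 491455849576/2023119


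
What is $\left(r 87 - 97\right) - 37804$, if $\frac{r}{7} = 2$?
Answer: $-36683$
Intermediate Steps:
$r = 14$ ($r = 7 \cdot 2 = 14$)
$\left(r 87 - 97\right) - 37804 = \left(14 \cdot 87 - 97\right) - 37804 = \left(1218 - 97\right) - 37804 = 1121 - 37804 = -36683$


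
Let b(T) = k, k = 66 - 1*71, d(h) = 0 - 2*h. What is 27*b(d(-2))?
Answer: -135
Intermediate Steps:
d(h) = -2*h
k = -5 (k = 66 - 71 = -5)
b(T) = -5
27*b(d(-2)) = 27*(-5) = -135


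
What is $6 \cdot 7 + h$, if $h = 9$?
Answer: $51$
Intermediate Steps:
$6 \cdot 7 + h = 6 \cdot 7 + 9 = 42 + 9 = 51$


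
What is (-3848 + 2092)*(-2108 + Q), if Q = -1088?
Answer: 5612176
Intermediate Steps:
(-3848 + 2092)*(-2108 + Q) = (-3848 + 2092)*(-2108 - 1088) = -1756*(-3196) = 5612176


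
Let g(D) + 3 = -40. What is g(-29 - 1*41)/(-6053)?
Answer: 43/6053 ≈ 0.0071039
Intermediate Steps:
g(D) = -43 (g(D) = -3 - 40 = -43)
g(-29 - 1*41)/(-6053) = -43/(-6053) = -43*(-1/6053) = 43/6053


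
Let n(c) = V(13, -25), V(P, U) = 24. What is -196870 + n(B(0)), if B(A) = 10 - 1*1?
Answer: -196846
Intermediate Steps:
B(A) = 9 (B(A) = 10 - 1 = 9)
n(c) = 24
-196870 + n(B(0)) = -196870 + 24 = -196846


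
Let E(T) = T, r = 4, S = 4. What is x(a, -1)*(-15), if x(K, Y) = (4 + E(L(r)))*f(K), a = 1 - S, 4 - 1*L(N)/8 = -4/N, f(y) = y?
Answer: 1980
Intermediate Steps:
L(N) = 32 + 32/N (L(N) = 32 - (-32)/N = 32 + 32/N)
a = -3 (a = 1 - 1*4 = 1 - 4 = -3)
x(K, Y) = 44*K (x(K, Y) = (4 + (32 + 32/4))*K = (4 + (32 + 32*(¼)))*K = (4 + (32 + 8))*K = (4 + 40)*K = 44*K)
x(a, -1)*(-15) = (44*(-3))*(-15) = -132*(-15) = 1980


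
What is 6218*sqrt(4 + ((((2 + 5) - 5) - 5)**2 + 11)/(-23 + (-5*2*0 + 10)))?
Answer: 24872*sqrt(26)/13 ≈ 9755.6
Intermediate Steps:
6218*sqrt(4 + ((((2 + 5) - 5) - 5)**2 + 11)/(-23 + (-5*2*0 + 10))) = 6218*sqrt(4 + (((7 - 5) - 5)**2 + 11)/(-23 + (-10*0 + 10))) = 6218*sqrt(4 + ((2 - 5)**2 + 11)/(-23 + (0 + 10))) = 6218*sqrt(4 + ((-3)**2 + 11)/(-23 + 10)) = 6218*sqrt(4 + (9 + 11)/(-13)) = 6218*sqrt(4 + 20*(-1/13)) = 6218*sqrt(4 - 20/13) = 6218*sqrt(32/13) = 6218*(4*sqrt(26)/13) = 24872*sqrt(26)/13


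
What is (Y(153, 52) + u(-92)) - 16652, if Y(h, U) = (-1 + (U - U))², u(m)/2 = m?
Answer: -16835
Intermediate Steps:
u(m) = 2*m
Y(h, U) = 1 (Y(h, U) = (-1 + 0)² = (-1)² = 1)
(Y(153, 52) + u(-92)) - 16652 = (1 + 2*(-92)) - 16652 = (1 - 184) - 16652 = -183 - 16652 = -16835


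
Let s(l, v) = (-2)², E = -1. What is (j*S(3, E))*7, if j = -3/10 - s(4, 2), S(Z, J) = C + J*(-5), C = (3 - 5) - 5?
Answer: 301/5 ≈ 60.200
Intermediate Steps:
C = -7 (C = -2 - 5 = -7)
S(Z, J) = -7 - 5*J (S(Z, J) = -7 + J*(-5) = -7 - 5*J)
s(l, v) = 4
j = -43/10 (j = -3/10 - 1*4 = -3*⅒ - 4 = -3/10 - 4 = -43/10 ≈ -4.3000)
(j*S(3, E))*7 = -43*(-7 - 5*(-1))/10*7 = -43*(-7 + 5)/10*7 = -43/10*(-2)*7 = (43/5)*7 = 301/5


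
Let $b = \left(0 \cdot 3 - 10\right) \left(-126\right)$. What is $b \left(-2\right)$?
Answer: $-2520$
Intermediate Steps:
$b = 1260$ ($b = \left(0 - 10\right) \left(-126\right) = \left(-10\right) \left(-126\right) = 1260$)
$b \left(-2\right) = 1260 \left(-2\right) = -2520$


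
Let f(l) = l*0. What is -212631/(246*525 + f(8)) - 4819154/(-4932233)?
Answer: -142117298641/212332630650 ≈ -0.66931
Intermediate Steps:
f(l) = 0
-212631/(246*525 + f(8)) - 4819154/(-4932233) = -212631/(246*525 + 0) - 4819154/(-4932233) = -212631/(129150 + 0) - 4819154*(-1/4932233) = -212631/129150 + 4819154/4932233 = -212631*1/129150 + 4819154/4932233 = -70877/43050 + 4819154/4932233 = -142117298641/212332630650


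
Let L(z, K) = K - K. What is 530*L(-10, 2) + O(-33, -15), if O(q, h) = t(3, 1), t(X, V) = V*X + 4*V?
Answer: 7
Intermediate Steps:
L(z, K) = 0
t(X, V) = 4*V + V*X
O(q, h) = 7 (O(q, h) = 1*(4 + 3) = 1*7 = 7)
530*L(-10, 2) + O(-33, -15) = 530*0 + 7 = 0 + 7 = 7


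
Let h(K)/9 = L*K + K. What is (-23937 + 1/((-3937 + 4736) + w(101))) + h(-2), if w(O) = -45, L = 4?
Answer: -18116357/754 ≈ -24027.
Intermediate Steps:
h(K) = 45*K (h(K) = 9*(4*K + K) = 9*(5*K) = 45*K)
(-23937 + 1/((-3937 + 4736) + w(101))) + h(-2) = (-23937 + 1/((-3937 + 4736) - 45)) + 45*(-2) = (-23937 + 1/(799 - 45)) - 90 = (-23937 + 1/754) - 90 = -18048497/754 - 90 = -18116357/754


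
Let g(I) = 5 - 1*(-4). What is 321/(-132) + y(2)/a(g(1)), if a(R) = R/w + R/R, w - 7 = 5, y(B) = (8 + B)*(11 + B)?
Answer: 22131/308 ≈ 71.854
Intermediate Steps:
g(I) = 9 (g(I) = 5 + 4 = 9)
w = 12 (w = 7 + 5 = 12)
a(R) = 1 + R/12 (a(R) = R/12 + R/R = R*(1/12) + 1 = R/12 + 1 = 1 + R/12)
321/(-132) + y(2)/a(g(1)) = 321/(-132) + (88 + 2² + 19*2)/(1 + (1/12)*9) = 321*(-1/132) + (88 + 4 + 38)/(1 + ¾) = -107/44 + 130/(7/4) = -107/44 + 130*(4/7) = -107/44 + 520/7 = 22131/308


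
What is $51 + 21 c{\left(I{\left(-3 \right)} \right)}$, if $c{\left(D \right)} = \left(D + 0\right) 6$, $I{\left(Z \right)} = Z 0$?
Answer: $51$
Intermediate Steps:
$I{\left(Z \right)} = 0$
$c{\left(D \right)} = 6 D$ ($c{\left(D \right)} = D 6 = 6 D$)
$51 + 21 c{\left(I{\left(-3 \right)} \right)} = 51 + 21 \cdot 6 \cdot 0 = 51 + 21 \cdot 0 = 51 + 0 = 51$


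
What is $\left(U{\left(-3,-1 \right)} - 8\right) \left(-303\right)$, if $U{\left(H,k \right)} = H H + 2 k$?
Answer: $303$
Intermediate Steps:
$U{\left(H,k \right)} = H^{2} + 2 k$
$\left(U{\left(-3,-1 \right)} - 8\right) \left(-303\right) = \left(\left(\left(-3\right)^{2} + 2 \left(-1\right)\right) - 8\right) \left(-303\right) = \left(\left(9 - 2\right) - 8\right) \left(-303\right) = \left(7 - 8\right) \left(-303\right) = \left(-1\right) \left(-303\right) = 303$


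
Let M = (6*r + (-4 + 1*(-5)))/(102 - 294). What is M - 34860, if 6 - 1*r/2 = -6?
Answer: -2231085/64 ≈ -34861.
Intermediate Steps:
r = 24 (r = 12 - 2*(-6) = 12 + 12 = 24)
M = -45/64 (M = (6*24 + (-4 + 1*(-5)))/(102 - 294) = (144 + (-4 - 5))/(-192) = (144 - 9)*(-1/192) = 135*(-1/192) = -45/64 ≈ -0.70313)
M - 34860 = -45/64 - 34860 = -2231085/64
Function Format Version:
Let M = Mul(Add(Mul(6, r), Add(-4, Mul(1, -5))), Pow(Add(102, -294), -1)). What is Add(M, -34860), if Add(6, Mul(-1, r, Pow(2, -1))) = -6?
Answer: Rational(-2231085, 64) ≈ -34861.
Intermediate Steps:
r = 24 (r = Add(12, Mul(-2, -6)) = Add(12, 12) = 24)
M = Rational(-45, 64) (M = Mul(Add(Mul(6, 24), Add(-4, Mul(1, -5))), Pow(Add(102, -294), -1)) = Mul(Add(144, Add(-4, -5)), Pow(-192, -1)) = Mul(Add(144, -9), Rational(-1, 192)) = Mul(135, Rational(-1, 192)) = Rational(-45, 64) ≈ -0.70313)
Add(M, -34860) = Add(Rational(-45, 64), -34860) = Rational(-2231085, 64)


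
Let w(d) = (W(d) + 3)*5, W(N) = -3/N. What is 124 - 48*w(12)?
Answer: -536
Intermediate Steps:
w(d) = 15 - 15/d (w(d) = (-3/d + 3)*5 = (3 - 3/d)*5 = 15 - 15/d)
124 - 48*w(12) = 124 - 48*(15 - 15/12) = 124 - 48*(15 - 15*1/12) = 124 - 48*(15 - 5/4) = 124 - 48*55/4 = 124 - 660 = -536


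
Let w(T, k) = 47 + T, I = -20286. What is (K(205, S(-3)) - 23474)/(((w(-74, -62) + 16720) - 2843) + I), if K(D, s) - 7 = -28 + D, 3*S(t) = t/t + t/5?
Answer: 11645/3218 ≈ 3.6187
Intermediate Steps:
S(t) = ⅓ + t/15 (S(t) = (t/t + t/5)/3 = (1 + t*(⅕))/3 = (1 + t/5)/3 = ⅓ + t/15)
K(D, s) = -21 + D (K(D, s) = 7 + (-28 + D) = -21 + D)
(K(205, S(-3)) - 23474)/(((w(-74, -62) + 16720) - 2843) + I) = ((-21 + 205) - 23474)/((((47 - 74) + 16720) - 2843) - 20286) = (184 - 23474)/(((-27 + 16720) - 2843) - 20286) = -23290/((16693 - 2843) - 20286) = -23290/(13850 - 20286) = -23290/(-6436) = -23290*(-1/6436) = 11645/3218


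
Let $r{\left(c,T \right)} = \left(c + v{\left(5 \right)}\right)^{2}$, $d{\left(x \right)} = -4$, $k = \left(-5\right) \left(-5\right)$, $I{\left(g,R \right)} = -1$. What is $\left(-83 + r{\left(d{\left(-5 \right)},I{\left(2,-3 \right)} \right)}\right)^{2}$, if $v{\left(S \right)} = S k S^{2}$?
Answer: $94878470151364$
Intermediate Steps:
$k = 25$
$v{\left(S \right)} = 25 S^{3}$ ($v{\left(S \right)} = S 25 S^{2} = 25 S S^{2} = 25 S^{3}$)
$r{\left(c,T \right)} = \left(3125 + c\right)^{2}$ ($r{\left(c,T \right)} = \left(c + 25 \cdot 5^{3}\right)^{2} = \left(c + 25 \cdot 125\right)^{2} = \left(c + 3125\right)^{2} = \left(3125 + c\right)^{2}$)
$\left(-83 + r{\left(d{\left(-5 \right)},I{\left(2,-3 \right)} \right)}\right)^{2} = \left(-83 + \left(3125 - 4\right)^{2}\right)^{2} = \left(-83 + 3121^{2}\right)^{2} = \left(-83 + 9740641\right)^{2} = 9740558^{2} = 94878470151364$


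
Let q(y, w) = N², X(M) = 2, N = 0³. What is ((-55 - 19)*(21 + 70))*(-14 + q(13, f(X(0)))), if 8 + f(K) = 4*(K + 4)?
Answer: 94276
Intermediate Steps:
N = 0
f(K) = 8 + 4*K (f(K) = -8 + 4*(K + 4) = -8 + 4*(4 + K) = -8 + (16 + 4*K) = 8 + 4*K)
q(y, w) = 0 (q(y, w) = 0² = 0)
((-55 - 19)*(21 + 70))*(-14 + q(13, f(X(0)))) = ((-55 - 19)*(21 + 70))*(-14 + 0) = -74*91*(-14) = -6734*(-14) = 94276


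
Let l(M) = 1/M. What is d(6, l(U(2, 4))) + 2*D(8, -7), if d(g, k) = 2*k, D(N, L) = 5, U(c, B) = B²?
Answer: 81/8 ≈ 10.125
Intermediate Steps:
d(6, l(U(2, 4))) + 2*D(8, -7) = 2/(4²) + 2*5 = 2/16 + 10 = 2*(1/16) + 10 = ⅛ + 10 = 81/8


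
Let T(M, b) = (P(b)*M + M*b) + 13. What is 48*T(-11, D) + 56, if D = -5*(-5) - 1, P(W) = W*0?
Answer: -11992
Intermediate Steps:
P(W) = 0
D = 24 (D = 25 - 1 = 24)
T(M, b) = 13 + M*b (T(M, b) = (0*M + M*b) + 13 = (0 + M*b) + 13 = M*b + 13 = 13 + M*b)
48*T(-11, D) + 56 = 48*(13 - 11*24) + 56 = 48*(13 - 264) + 56 = 48*(-251) + 56 = -12048 + 56 = -11992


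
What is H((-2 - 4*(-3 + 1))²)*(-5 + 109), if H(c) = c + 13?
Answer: 5096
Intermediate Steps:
H(c) = 13 + c
H((-2 - 4*(-3 + 1))²)*(-5 + 109) = (13 + (-2 - 4*(-3 + 1))²)*(-5 + 109) = (13 + (-2 - 4*(-2))²)*104 = (13 + (-2 + 8)²)*104 = (13 + 6²)*104 = (13 + 36)*104 = 49*104 = 5096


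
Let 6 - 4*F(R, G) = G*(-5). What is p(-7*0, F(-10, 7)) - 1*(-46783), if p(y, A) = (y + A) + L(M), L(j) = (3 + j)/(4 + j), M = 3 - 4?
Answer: 561527/12 ≈ 46794.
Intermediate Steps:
F(R, G) = 3/2 + 5*G/4 (F(R, G) = 3/2 - G*(-5)/4 = 3/2 - (-5)*G/4 = 3/2 + 5*G/4)
M = -1
L(j) = (3 + j)/(4 + j)
p(y, A) = ⅔ + A + y (p(y, A) = (y + A) + (3 - 1)/(4 - 1) = (A + y) + 2/3 = (A + y) + (⅓)*2 = (A + y) + ⅔ = ⅔ + A + y)
p(-7*0, F(-10, 7)) - 1*(-46783) = (⅔ + (3/2 + (5/4)*7) - 7*0) - 1*(-46783) = (⅔ + (3/2 + 35/4) + 0) + 46783 = (⅔ + 41/4 + 0) + 46783 = 131/12 + 46783 = 561527/12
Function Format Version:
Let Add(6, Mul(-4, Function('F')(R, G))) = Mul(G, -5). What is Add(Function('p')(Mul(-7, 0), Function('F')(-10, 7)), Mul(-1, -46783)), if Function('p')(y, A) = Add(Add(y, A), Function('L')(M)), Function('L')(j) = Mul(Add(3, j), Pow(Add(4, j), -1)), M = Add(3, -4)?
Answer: Rational(561527, 12) ≈ 46794.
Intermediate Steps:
Function('F')(R, G) = Add(Rational(3, 2), Mul(Rational(5, 4), G)) (Function('F')(R, G) = Add(Rational(3, 2), Mul(Rational(-1, 4), Mul(G, -5))) = Add(Rational(3, 2), Mul(Rational(-1, 4), Mul(-5, G))) = Add(Rational(3, 2), Mul(Rational(5, 4), G)))
M = -1
Function('L')(j) = Mul(Pow(Add(4, j), -1), Add(3, j))
Function('p')(y, A) = Add(Rational(2, 3), A, y) (Function('p')(y, A) = Add(Add(y, A), Mul(Pow(Add(4, -1), -1), Add(3, -1))) = Add(Add(A, y), Mul(Pow(3, -1), 2)) = Add(Add(A, y), Mul(Rational(1, 3), 2)) = Add(Add(A, y), Rational(2, 3)) = Add(Rational(2, 3), A, y))
Add(Function('p')(Mul(-7, 0), Function('F')(-10, 7)), Mul(-1, -46783)) = Add(Add(Rational(2, 3), Add(Rational(3, 2), Mul(Rational(5, 4), 7)), Mul(-7, 0)), Mul(-1, -46783)) = Add(Add(Rational(2, 3), Add(Rational(3, 2), Rational(35, 4)), 0), 46783) = Add(Add(Rational(2, 3), Rational(41, 4), 0), 46783) = Add(Rational(131, 12), 46783) = Rational(561527, 12)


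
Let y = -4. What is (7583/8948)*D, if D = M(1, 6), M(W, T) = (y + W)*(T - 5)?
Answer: -22749/8948 ≈ -2.5424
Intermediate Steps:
M(W, T) = (-5 + T)*(-4 + W) (M(W, T) = (-4 + W)*(T - 5) = (-4 + W)*(-5 + T) = (-5 + T)*(-4 + W))
D = -3 (D = 20 - 5*1 - 4*6 + 6*1 = 20 - 5 - 24 + 6 = -3)
(7583/8948)*D = (7583/8948)*(-3) = -22749/8948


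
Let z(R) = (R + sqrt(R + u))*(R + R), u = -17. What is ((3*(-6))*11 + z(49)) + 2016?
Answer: 6620 + 392*sqrt(2) ≈ 7174.4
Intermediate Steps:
z(R) = 2*R*(R + sqrt(-17 + R)) (z(R) = (R + sqrt(R - 17))*(R + R) = (R + sqrt(-17 + R))*(2*R) = 2*R*(R + sqrt(-17 + R)))
((3*(-6))*11 + z(49)) + 2016 = ((3*(-6))*11 + 2*49*(49 + sqrt(-17 + 49))) + 2016 = (-18*11 + 2*49*(49 + sqrt(32))) + 2016 = (-198 + 2*49*(49 + 4*sqrt(2))) + 2016 = (-198 + (4802 + 392*sqrt(2))) + 2016 = (4604 + 392*sqrt(2)) + 2016 = 6620 + 392*sqrt(2)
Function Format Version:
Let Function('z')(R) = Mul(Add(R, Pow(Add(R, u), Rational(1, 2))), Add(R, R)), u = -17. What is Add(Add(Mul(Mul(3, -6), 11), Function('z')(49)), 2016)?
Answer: Add(6620, Mul(392, Pow(2, Rational(1, 2)))) ≈ 7174.4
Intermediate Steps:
Function('z')(R) = Mul(2, R, Add(R, Pow(Add(-17, R), Rational(1, 2)))) (Function('z')(R) = Mul(Add(R, Pow(Add(R, -17), Rational(1, 2))), Add(R, R)) = Mul(Add(R, Pow(Add(-17, R), Rational(1, 2))), Mul(2, R)) = Mul(2, R, Add(R, Pow(Add(-17, R), Rational(1, 2)))))
Add(Add(Mul(Mul(3, -6), 11), Function('z')(49)), 2016) = Add(Add(Mul(Mul(3, -6), 11), Mul(2, 49, Add(49, Pow(Add(-17, 49), Rational(1, 2))))), 2016) = Add(Add(Mul(-18, 11), Mul(2, 49, Add(49, Pow(32, Rational(1, 2))))), 2016) = Add(Add(-198, Mul(2, 49, Add(49, Mul(4, Pow(2, Rational(1, 2)))))), 2016) = Add(Add(-198, Add(4802, Mul(392, Pow(2, Rational(1, 2))))), 2016) = Add(Add(4604, Mul(392, Pow(2, Rational(1, 2)))), 2016) = Add(6620, Mul(392, Pow(2, Rational(1, 2))))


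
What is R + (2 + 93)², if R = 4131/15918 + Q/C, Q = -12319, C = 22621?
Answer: 1083209694153/120027026 ≈ 9024.7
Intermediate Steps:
R = -34215497/120027026 (R = 4131/15918 - 12319/22621 = 4131*(1/15918) - 12319*1/22621 = 1377/5306 - 12319/22621 = -34215497/120027026 ≈ -0.28506)
R + (2 + 93)² = -34215497/120027026 + (2 + 93)² = -34215497/120027026 + 95² = -34215497/120027026 + 9025 = 1083209694153/120027026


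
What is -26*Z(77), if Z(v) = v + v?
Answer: -4004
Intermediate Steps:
Z(v) = 2*v
-26*Z(77) = -52*77 = -26*154 = -4004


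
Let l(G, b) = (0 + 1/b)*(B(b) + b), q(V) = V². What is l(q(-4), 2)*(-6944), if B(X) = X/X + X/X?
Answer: -13888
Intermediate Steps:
B(X) = 2 (B(X) = 1 + 1 = 2)
l(G, b) = (2 + b)/b (l(G, b) = (0 + 1/b)*(2 + b) = (2 + b)/b)
l(q(-4), 2)*(-6944) = ((2 + 2)/2)*(-6944) = ((½)*4)*(-6944) = 2*(-6944) = -13888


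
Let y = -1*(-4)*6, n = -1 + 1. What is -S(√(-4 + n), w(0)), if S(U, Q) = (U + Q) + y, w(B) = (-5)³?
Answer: 101 - 2*I ≈ 101.0 - 2.0*I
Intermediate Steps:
n = 0
y = 24 (y = 4*6 = 24)
w(B) = -125
S(U, Q) = 24 + Q + U (S(U, Q) = (U + Q) + 24 = (Q + U) + 24 = 24 + Q + U)
-S(√(-4 + n), w(0)) = -(24 - 125 + √(-4 + 0)) = -(24 - 125 + √(-4)) = -(24 - 125 + 2*I) = -(-101 + 2*I) = 101 - 2*I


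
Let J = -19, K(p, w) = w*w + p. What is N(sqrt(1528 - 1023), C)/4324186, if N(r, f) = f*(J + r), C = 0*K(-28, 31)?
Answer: 0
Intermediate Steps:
K(p, w) = p + w**2 (K(p, w) = w**2 + p = p + w**2)
C = 0 (C = 0*(-28 + 31**2) = 0*(-28 + 961) = 0*933 = 0)
N(r, f) = f*(-19 + r)
N(sqrt(1528 - 1023), C)/4324186 = (0*(-19 + sqrt(1528 - 1023)))/4324186 = (0*(-19 + sqrt(505)))*(1/4324186) = 0*(1/4324186) = 0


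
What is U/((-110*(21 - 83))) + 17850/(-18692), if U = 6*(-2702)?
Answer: -53096463/15934930 ≈ -3.3321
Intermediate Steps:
U = -16212
U/((-110*(21 - 83))) + 17850/(-18692) = -16212*(-1/(110*(21 - 83))) + 17850/(-18692) = -16212/((-110*(-62))) + 17850*(-1/18692) = -16212/6820 - 8925/9346 = -16212*1/6820 - 8925/9346 = -4053/1705 - 8925/9346 = -53096463/15934930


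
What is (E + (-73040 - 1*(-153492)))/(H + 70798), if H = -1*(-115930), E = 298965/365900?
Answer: 5887537153/13664755040 ≈ 0.43086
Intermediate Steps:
E = 59793/73180 (E = 298965*(1/365900) = 59793/73180 ≈ 0.81707)
H = 115930
(E + (-73040 - 1*(-153492)))/(H + 70798) = (59793/73180 + (-73040 - 1*(-153492)))/(115930 + 70798) = (59793/73180 + (-73040 + 153492))/186728 = (59793/73180 + 80452)*(1/186728) = (5887537153/73180)*(1/186728) = 5887537153/13664755040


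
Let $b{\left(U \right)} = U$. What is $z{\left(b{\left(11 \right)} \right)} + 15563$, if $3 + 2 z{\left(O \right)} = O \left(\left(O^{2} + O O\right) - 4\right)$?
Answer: $\frac{33741}{2} \approx 16871.0$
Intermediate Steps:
$z{\left(O \right)} = - \frac{3}{2} + \frac{O \left(-4 + 2 O^{2}\right)}{2}$ ($z{\left(O \right)} = - \frac{3}{2} + \frac{O \left(\left(O^{2} + O O\right) - 4\right)}{2} = - \frac{3}{2} + \frac{O \left(\left(O^{2} + O^{2}\right) - 4\right)}{2} = - \frac{3}{2} + \frac{O \left(2 O^{2} - 4\right)}{2} = - \frac{3}{2} + \frac{O \left(-4 + 2 O^{2}\right)}{2}$)
$z{\left(b{\left(11 \right)} \right)} + 15563 = \left(- \frac{3}{2} + 11^{3} - 22\right) + 15563 = \left(- \frac{3}{2} + 1331 - 22\right) + 15563 = \frac{2615}{2} + 15563 = \frac{33741}{2}$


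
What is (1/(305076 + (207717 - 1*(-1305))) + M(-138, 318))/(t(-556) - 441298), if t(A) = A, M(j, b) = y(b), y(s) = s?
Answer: -163483165/227156257692 ≈ -0.00071969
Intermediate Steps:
M(j, b) = b
(1/(305076 + (207717 - 1*(-1305))) + M(-138, 318))/(t(-556) - 441298) = (1/(305076 + (207717 - 1*(-1305))) + 318)/(-556 - 441298) = (1/(305076 + (207717 + 1305)) + 318)/(-441854) = (1/(305076 + 209022) + 318)*(-1/441854) = (1/514098 + 318)*(-1/441854) = (163483165/514098)*(-1/441854) = -163483165/227156257692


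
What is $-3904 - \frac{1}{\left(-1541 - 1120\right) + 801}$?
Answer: $- \frac{7261439}{1860} \approx -3904.0$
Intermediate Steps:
$-3904 - \frac{1}{\left(-1541 - 1120\right) + 801} = -3904 - \frac{1}{-2661 + 801} = -3904 - \frac{1}{-1860} = -3904 - - \frac{1}{1860} = -3904 + \frac{1}{1860} = - \frac{7261439}{1860}$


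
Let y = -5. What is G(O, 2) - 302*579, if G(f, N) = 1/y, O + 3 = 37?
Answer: -874291/5 ≈ -1.7486e+5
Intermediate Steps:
O = 34 (O = -3 + 37 = 34)
G(f, N) = -⅕ (G(f, N) = 1/(-5) = -⅕)
G(O, 2) - 302*579 = -⅕ - 302*579 = -⅕ - 174858 = -874291/5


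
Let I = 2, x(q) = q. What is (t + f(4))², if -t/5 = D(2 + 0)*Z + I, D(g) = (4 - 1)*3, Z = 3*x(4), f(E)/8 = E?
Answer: 268324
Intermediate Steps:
f(E) = 8*E
Z = 12 (Z = 3*4 = 12)
D(g) = 9 (D(g) = 3*3 = 9)
t = -550 (t = -5*(9*12 + 2) = -5*(108 + 2) = -5*110 = -550)
(t + f(4))² = (-550 + 8*4)² = (-550 + 32)² = (-518)² = 268324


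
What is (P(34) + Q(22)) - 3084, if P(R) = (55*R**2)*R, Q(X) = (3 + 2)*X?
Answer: 2158746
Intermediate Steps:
Q(X) = 5*X
P(R) = 55*R**3
(P(34) + Q(22)) - 3084 = (55*34**3 + 5*22) - 3084 = (55*39304 + 110) - 3084 = (2161720 + 110) - 3084 = 2161830 - 3084 = 2158746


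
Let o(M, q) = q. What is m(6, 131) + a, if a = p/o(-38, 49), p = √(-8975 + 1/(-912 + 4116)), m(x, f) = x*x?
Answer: 36 + I*√2559275011/26166 ≈ 36.0 + 1.9334*I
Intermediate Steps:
m(x, f) = x²
p = I*√2559275011/534 (p = √(-8975 + 1/3204) = √(-28755899/3204) = I*√2559275011/534 ≈ 94.736*I)
a = I*√2559275011/26166 (a = (I*√2559275011/534)/49 = (I*√2559275011/534)*(1/49) = I*√2559275011/26166 ≈ 1.9334*I)
m(6, 131) + a = 6² + I*√2559275011/26166 = 36 + I*√2559275011/26166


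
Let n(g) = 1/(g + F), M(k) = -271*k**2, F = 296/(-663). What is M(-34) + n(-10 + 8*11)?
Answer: -16108024705/51418 ≈ -3.1328e+5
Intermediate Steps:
F = -296/663 (F = 296*(-1/663) = -296/663 ≈ -0.44646)
n(g) = 1/(-296/663 + g) (n(g) = 1/(g - 296/663) = 1/(-296/663 + g))
M(-34) + n(-10 + 8*11) = -271*(-34)**2 + 663/(-296 + 663*(-10 + 8*11)) = -271*1156 + 663/(-296 + 663*(-10 + 88)) = -313276 + 663/(-296 + 663*78) = -313276 + 663/(-296 + 51714) = -313276 + 663/51418 = -16108024705/51418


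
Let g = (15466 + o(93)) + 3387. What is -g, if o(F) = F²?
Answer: -27502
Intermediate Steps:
g = 27502 (g = (15466 + 93²) + 3387 = (15466 + 8649) + 3387 = 24115 + 3387 = 27502)
-g = -1*27502 = -27502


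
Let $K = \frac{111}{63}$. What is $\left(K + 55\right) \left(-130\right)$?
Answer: $- \frac{154960}{21} \approx -7379.0$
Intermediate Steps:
$K = \frac{37}{21}$ ($K = 111 \cdot \frac{1}{63} = \frac{37}{21} \approx 1.7619$)
$\left(K + 55\right) \left(-130\right) = \left(\frac{37}{21} + 55\right) \left(-130\right) = \frac{1192}{21} \left(-130\right) = - \frac{154960}{21}$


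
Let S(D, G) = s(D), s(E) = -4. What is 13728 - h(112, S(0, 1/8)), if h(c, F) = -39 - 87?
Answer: 13854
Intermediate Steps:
S(D, G) = -4
h(c, F) = -126
13728 - h(112, S(0, 1/8)) = 13728 - 1*(-126) = 13728 + 126 = 13854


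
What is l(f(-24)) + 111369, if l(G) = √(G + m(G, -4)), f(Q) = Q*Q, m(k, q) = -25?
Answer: 111369 + √551 ≈ 1.1139e+5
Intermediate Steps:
f(Q) = Q²
l(G) = √(-25 + G) (l(G) = √(G - 25) = √(-25 + G))
l(f(-24)) + 111369 = √(-25 + (-24)²) + 111369 = √(-25 + 576) + 111369 = √551 + 111369 = 111369 + √551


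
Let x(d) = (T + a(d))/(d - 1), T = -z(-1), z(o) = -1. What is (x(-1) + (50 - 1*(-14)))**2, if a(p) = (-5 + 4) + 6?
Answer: 3721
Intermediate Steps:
a(p) = 5 (a(p) = -1 + 6 = 5)
T = 1 (T = -1*(-1) = 1)
x(d) = 6/(-1 + d) (x(d) = (1 + 5)/(d - 1) = 6/(-1 + d))
(x(-1) + (50 - 1*(-14)))**2 = (6/(-1 - 1) + (50 - 1*(-14)))**2 = (6/(-2) + (50 + 14))**2 = (6*(-1/2) + 64)**2 = (-3 + 64)**2 = 61**2 = 3721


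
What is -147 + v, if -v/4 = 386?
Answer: -1691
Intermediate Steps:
v = -1544 (v = -4*386 = -1544)
-147 + v = -147 - 1544 = -1691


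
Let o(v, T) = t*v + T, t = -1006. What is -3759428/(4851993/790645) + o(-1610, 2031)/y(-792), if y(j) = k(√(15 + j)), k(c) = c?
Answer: -2972372951060/4851993 - 1621691*I*√777/777 ≈ -6.1261e+5 - 58178.0*I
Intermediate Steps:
y(j) = √(15 + j)
o(v, T) = T - 1006*v (o(v, T) = -1006*v + T = T - 1006*v)
-3759428/(4851993/790645) + o(-1610, 2031)/y(-792) = -3759428/(4851993/790645) + (2031 - 1006*(-1610))/(√(15 - 792)) = -3759428/(4851993*(1/790645)) + (2031 + 1619660)/(√(-777)) = -3759428/4851993/790645 + 1621691/((I*√777)) = -3759428*790645/4851993 + 1621691*(-I*√777/777) = -2972372951060/4851993 - 1621691*I*√777/777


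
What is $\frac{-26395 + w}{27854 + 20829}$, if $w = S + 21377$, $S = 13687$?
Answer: $\frac{8669}{48683} \approx 0.17807$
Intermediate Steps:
$w = 35064$ ($w = 13687 + 21377 = 35064$)
$\frac{-26395 + w}{27854 + 20829} = \frac{-26395 + 35064}{27854 + 20829} = \frac{8669}{48683}$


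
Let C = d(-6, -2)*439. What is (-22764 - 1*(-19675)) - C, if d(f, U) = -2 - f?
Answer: -4845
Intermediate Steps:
C = 1756 (C = (-2 - 1*(-6))*439 = (-2 + 6)*439 = 4*439 = 1756)
(-22764 - 1*(-19675)) - C = (-22764 - 1*(-19675)) - 1*1756 = (-22764 + 19675) - 1756 = -3089 - 1756 = -4845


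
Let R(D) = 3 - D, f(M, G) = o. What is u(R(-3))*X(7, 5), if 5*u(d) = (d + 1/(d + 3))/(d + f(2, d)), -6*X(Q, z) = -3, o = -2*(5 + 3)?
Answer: -11/180 ≈ -0.061111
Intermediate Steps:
o = -16 (o = -2*8 = -16)
X(Q, z) = ½ (X(Q, z) = -⅙*(-3) = ½)
f(M, G) = -16
u(d) = (d + 1/(3 + d))/(5*(-16 + d)) (u(d) = ((d + 1/(d + 3))/(d - 16))/5 = ((d + 1/(3 + d))/(-16 + d))/5 = (d + 1/(3 + d))/(5*(-16 + d)))
u(R(-3))*X(7, 5) = ((1 + (3 - 1*(-3))² + 3*(3 - 1*(-3)))/(5*(-48 + (3 - 1*(-3))² - 13*(3 - 1*(-3)))))*(½) = ((1 + (3 + 3)² + 3*(3 + 3))/(5*(-48 + (3 + 3)² - 13*(3 + 3))))*(½) = ((1 + 6² + 3*6)/(5*(-48 + 6² - 13*6)))*(½) = ((1 + 36 + 18)/(5*(-48 + 36 - 78)))*(½) = ((⅕)*55/(-90))*(½) = ((⅕)*(-1/90)*55)*(½) = -11/90*½ = -11/180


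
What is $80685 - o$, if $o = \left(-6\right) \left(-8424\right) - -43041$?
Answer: $-12900$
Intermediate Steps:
$o = 93585$ ($o = 50544 + 43041 = 93585$)
$80685 - o = 80685 - 93585 = -12900$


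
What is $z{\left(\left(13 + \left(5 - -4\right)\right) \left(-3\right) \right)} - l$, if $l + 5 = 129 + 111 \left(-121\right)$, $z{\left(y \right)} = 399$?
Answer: $13706$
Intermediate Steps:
$l = -13307$ ($l = -5 + \left(129 + 111 \left(-121\right)\right) = -5 + \left(129 - 13431\right) = -5 - 13302 = -13307$)
$z{\left(\left(13 + \left(5 - -4\right)\right) \left(-3\right) \right)} - l = 399 - -13307 = 399 + 13307 = 13706$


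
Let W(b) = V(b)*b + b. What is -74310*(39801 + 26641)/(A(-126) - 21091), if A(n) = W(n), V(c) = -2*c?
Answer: 4937305020/52969 ≈ 93211.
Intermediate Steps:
W(b) = b - 2*b² (W(b) = (-2*b)*b + b = -2*b² + b = b - 2*b²)
A(n) = n*(1 - 2*n)
-74310*(39801 + 26641)/(A(-126) - 21091) = -74310*(39801 + 26641)/(-126*(1 - 2*(-126)) - 21091) = -74310*66442/(-126*(1 + 252) - 21091) = -74310*66442/(-126*253 - 21091) = -74310*66442/(-31878 - 21091) = -74310/((-52969*1/66442)) = -74310/(-52969/66442) = -74310*(-66442/52969) = 4937305020/52969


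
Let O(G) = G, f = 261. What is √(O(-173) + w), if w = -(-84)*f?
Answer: √21751 ≈ 147.48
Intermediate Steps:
w = 21924 (w = -(-84)*261 = -84*(-261) = 21924)
√(O(-173) + w) = √(-173 + 21924) = √21751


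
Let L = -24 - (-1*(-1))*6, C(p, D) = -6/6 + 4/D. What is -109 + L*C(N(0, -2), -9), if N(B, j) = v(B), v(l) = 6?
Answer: -197/3 ≈ -65.667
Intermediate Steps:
N(B, j) = 6
C(p, D) = -1 + 4/D (C(p, D) = -6*⅙ + 4/D = -1 + 4/D)
L = -30 (L = -24 - 6 = -30)
-109 + L*C(N(0, -2), -9) = -109 - 30*(4 - 1*(-9))/(-9) = -109 - (-10)*(4 + 9)/3 = -109 - (-10)*13/3 = -109 - 30*(-13/9) = -109 + 130/3 = -197/3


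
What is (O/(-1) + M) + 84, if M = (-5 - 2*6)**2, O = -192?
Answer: 565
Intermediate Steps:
M = 289 (M = (-5 - 12)**2 = (-17)**2 = 289)
(O/(-1) + M) + 84 = (-192/(-1) + 289) + 84 = (-192*(-1) + 289) + 84 = (192 + 289) + 84 = 481 + 84 = 565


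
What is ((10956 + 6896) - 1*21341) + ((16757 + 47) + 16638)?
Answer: 29953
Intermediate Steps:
((10956 + 6896) - 1*21341) + ((16757 + 47) + 16638) = (17852 - 21341) + (16804 + 16638) = -3489 + 33442 = 29953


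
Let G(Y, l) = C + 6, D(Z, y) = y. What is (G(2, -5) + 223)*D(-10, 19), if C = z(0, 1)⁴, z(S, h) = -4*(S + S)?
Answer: 4351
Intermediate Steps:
z(S, h) = -8*S
C = 0 (C = (-8*0)⁴ = 0⁴ = 0)
G(Y, l) = 6 (G(Y, l) = 0 + 6 = 6)
(G(2, -5) + 223)*D(-10, 19) = (6 + 223)*19 = 229*19 = 4351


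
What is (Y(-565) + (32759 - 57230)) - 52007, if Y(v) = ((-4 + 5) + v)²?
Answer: 241618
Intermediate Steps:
Y(v) = (1 + v)²
(Y(-565) + (32759 - 57230)) - 52007 = ((1 - 565)² + (32759 - 57230)) - 52007 = ((-564)² - 24471) - 52007 = (318096 - 24471) - 52007 = 293625 - 52007 = 241618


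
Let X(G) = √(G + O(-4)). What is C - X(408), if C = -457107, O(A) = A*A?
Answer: -457107 - 2*√106 ≈ -4.5713e+5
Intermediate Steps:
O(A) = A²
X(G) = √(16 + G) (X(G) = √(G + (-4)²) = √(G + 16) = √(16 + G))
C - X(408) = -457107 - √(16 + 408) = -457107 - √424 = -457107 - 2*√106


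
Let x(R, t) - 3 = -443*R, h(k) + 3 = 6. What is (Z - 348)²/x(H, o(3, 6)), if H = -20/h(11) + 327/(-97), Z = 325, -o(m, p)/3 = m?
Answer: 153939/1294876 ≈ 0.11888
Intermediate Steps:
o(m, p) = -3*m
h(k) = 3 (h(k) = -3 + 6 = 3)
H = -2921/291 (H = -20/3 + 327/(-97) = -20*⅓ + 327*(-1/97) = -20/3 - 327/97 = -2921/291 ≈ -10.038)
x(R, t) = 3 - 443*R
(Z - 348)²/x(H, o(3, 6)) = (325 - 348)²/(3 - 443*(-2921/291)) = (-23)²/(3 + 1294003/291) = 529/(1294876/291) = 529*(291/1294876) = 153939/1294876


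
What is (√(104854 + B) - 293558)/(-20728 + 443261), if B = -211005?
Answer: -293558/422533 + I*√106151/422533 ≈ -0.69476 + 0.00077108*I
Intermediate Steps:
(√(104854 + B) - 293558)/(-20728 + 443261) = (√(104854 - 211005) - 293558)/(-20728 + 443261) = (√(-106151) - 293558)/422533 = (I*√106151 - 293558)*(1/422533) = (-293558 + I*√106151)*(1/422533) = -293558/422533 + I*√106151/422533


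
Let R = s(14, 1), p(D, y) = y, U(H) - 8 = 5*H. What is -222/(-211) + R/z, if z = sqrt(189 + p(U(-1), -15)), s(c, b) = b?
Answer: 222/211 + sqrt(174)/174 ≈ 1.1279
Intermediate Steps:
U(H) = 8 + 5*H
R = 1
z = sqrt(174) (z = sqrt(189 - 15) = sqrt(174) ≈ 13.191)
-222/(-211) + R/z = -222/(-211) + 1/sqrt(174) = -222*(-1/211) + 1*(sqrt(174)/174) = 222/211 + sqrt(174)/174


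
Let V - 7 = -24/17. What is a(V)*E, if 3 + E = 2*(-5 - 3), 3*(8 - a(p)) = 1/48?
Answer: -21869/144 ≈ -151.87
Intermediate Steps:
V = 95/17 (V = 7 - 24/17 = 95/17 ≈ 5.5882)
a(p) = 1151/144 (a(p) = 8 - ⅓/48 = 8 - ⅓*1/48 = 8 - 1/144 = 1151/144)
E = -19 (E = -3 + 2*(-5 - 3) = -3 + 2*(-8) = -3 - 16 = -19)
a(V)*E = (1151/144)*(-19) = -21869/144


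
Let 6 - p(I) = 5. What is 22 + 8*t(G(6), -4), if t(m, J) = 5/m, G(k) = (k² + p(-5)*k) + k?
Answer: 137/6 ≈ 22.833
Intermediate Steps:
p(I) = 1 (p(I) = 6 - 1*5 = 6 - 5 = 1)
G(k) = k² + 2*k (G(k) = (k² + 1*k) + k = (k² + k) + k = (k + k²) + k = k² + 2*k)
22 + 8*t(G(6), -4) = 22 + 8*(5/((6*(2 + 6)))) = 22 + 8*(5/((6*8))) = 22 + 8*(5/48) = 22 + ⅚ = 137/6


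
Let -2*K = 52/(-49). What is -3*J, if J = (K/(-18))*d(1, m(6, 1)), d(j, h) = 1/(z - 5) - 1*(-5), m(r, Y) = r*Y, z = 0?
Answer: 104/245 ≈ 0.42449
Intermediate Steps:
K = 26/49 (K = -26/(-49) = -26*(-1)/49 = -1/2*(-52/49) = 26/49 ≈ 0.53061)
m(r, Y) = Y*r
d(j, h) = 24/5 (d(j, h) = 1/(0 - 5) - 1*(-5) = 1/(-5) + 5 = -1/5 + 5 = 24/5)
J = -104/735 (J = ((26/49)/(-18))*(24/5) = ((26/49)*(-1/18))*(24/5) = -13/441*24/5 = -104/735 ≈ -0.14150)
-3*J = -3*(-104/735) = 104/245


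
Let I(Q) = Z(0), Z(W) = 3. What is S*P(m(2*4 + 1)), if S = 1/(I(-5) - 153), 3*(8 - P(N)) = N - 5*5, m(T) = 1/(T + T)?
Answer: -881/8100 ≈ -0.10877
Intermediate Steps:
I(Q) = 3
m(T) = 1/(2*T)
P(N) = 49/3 - N/3 (P(N) = 8 - (N - 5*5)/3 = 8 - (N - 25)/3 = 8 - (-25 + N)/3 = 8 + (25/3 - N/3) = 49/3 - N/3)
S = -1/150 (S = 1/(3 - 153) = 1/(-150) = -1/150 ≈ -0.0066667)
S*P(m(2*4 + 1)) = -(49/3 - 1/(6*(2*4 + 1)))/150 = -(49/3 - 1/(6*(8 + 1)))/150 = -(49/3 - 1/(6*9))/150 = -(49/3 - ⅓*1/18)/150 = -(49/3 - 1/54)/150 = -1/150*881/54 = -881/8100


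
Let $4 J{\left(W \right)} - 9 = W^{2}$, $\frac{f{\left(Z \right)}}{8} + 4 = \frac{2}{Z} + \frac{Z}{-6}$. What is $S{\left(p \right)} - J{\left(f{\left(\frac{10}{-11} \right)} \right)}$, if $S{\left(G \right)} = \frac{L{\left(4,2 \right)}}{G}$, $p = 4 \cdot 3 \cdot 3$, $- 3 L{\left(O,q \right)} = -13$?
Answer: $- \frac{95964259}{163350} \approx -587.48$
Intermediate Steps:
$L{\left(O,q \right)} = \frac{13}{3}$ ($L{\left(O,q \right)} = \left(- \frac{1}{3}\right) \left(-13\right) = \frac{13}{3}$)
$p = 36$ ($p = 12 \cdot 3 = 36$)
$f{\left(Z \right)} = -32 + \frac{16}{Z} - \frac{4 Z}{3}$ ($f{\left(Z \right)} = -32 + 8 \left(\frac{2}{Z} + \frac{Z}{-6}\right) = -32 + 8 \left(\frac{2}{Z} + Z \left(- \frac{1}{6}\right)\right) = -32 + 8 \left(\frac{2}{Z} - \frac{Z}{6}\right) = -32 - \left(- \frac{16}{Z} + \frac{4 Z}{3}\right) = -32 + \frac{16}{Z} - \frac{4 Z}{3}$)
$S{\left(G \right)} = \frac{13}{3 G}$
$J{\left(W \right)} = \frac{9}{4} + \frac{W^{2}}{4}$
$S{\left(p \right)} - J{\left(f{\left(\frac{10}{-11} \right)} \right)} = \frac{13}{3 \cdot 36} - \left(\frac{9}{4} + \frac{\left(-32 + \frac{16}{10 \frac{1}{-11}} - \frac{4 \frac{10}{-11}}{3}\right)^{2}}{4}\right) = \frac{13}{3} \cdot \frac{1}{36} - \left(\frac{9}{4} + \frac{\left(-32 + \frac{16}{10 \left(- \frac{1}{11}\right)} - \frac{4 \cdot 10 \left(- \frac{1}{11}\right)}{3}\right)^{2}}{4}\right) = \frac{13}{108} - \left(\frac{9}{4} + \frac{\left(-32 + \frac{16}{- \frac{10}{11}} - - \frac{40}{33}\right)^{2}}{4}\right) = \frac{13}{108} - \left(\frac{9}{4} + \frac{\left(-32 + 16 \left(- \frac{11}{10}\right) + \frac{40}{33}\right)^{2}}{4}\right) = \frac{13}{108} - \left(\frac{9}{4} + \frac{\left(-32 - \frac{88}{5} + \frac{40}{33}\right)^{2}}{4}\right) = \frac{13}{108} - \left(\frac{9}{4} + \frac{\left(- \frac{7984}{165}\right)^{2}}{4}\right) = \frac{13}{108} - \left(\frac{9}{4} + \frac{1}{4} \cdot \frac{63744256}{27225}\right) = \frac{13}{108} - \left(\frac{9}{4} + \frac{15936064}{27225}\right) = \frac{13}{108} - \frac{63989281}{108900} = - \frac{95964259}{163350}$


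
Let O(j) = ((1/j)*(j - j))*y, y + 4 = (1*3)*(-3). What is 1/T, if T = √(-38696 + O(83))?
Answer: -I*√9674/19348 ≈ -0.0050835*I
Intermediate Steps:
y = -13 (y = -4 + (1*3)*(-3) = -4 + 3*(-3) = -4 - 9 = -13)
O(j) = 0 (O(j) = ((1/j)*(j - j))*(-13) = (0/j)*(-13) = 0*(-13) = 0)
T = 2*I*√9674 (T = √(-38696 + 0) = √(-38696) = 2*I*√9674 ≈ 196.71*I)
1/T = 1/(2*I*√9674) = -I*√9674/19348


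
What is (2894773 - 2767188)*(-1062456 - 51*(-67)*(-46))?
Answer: -155607514230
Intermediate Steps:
(2894773 - 2767188)*(-1062456 - 51*(-67)*(-46)) = 127585*(-1062456 + 3417*(-46)) = 127585*(-1062456 - 157182) = 127585*(-1219638) = -155607514230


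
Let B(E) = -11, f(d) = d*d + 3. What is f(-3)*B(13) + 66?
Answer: -66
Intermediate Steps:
f(d) = 3 + d**2 (f(d) = d**2 + 3 = 3 + d**2)
f(-3)*B(13) + 66 = (3 + (-3)**2)*(-11) + 66 = (3 + 9)*(-11) + 66 = 12*(-11) + 66 = -132 + 66 = -66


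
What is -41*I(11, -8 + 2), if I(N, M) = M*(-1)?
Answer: -246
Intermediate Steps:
I(N, M) = -M
-41*I(11, -8 + 2) = -(-41)*(-8 + 2) = -(-41)*(-6) = -41*6 = -246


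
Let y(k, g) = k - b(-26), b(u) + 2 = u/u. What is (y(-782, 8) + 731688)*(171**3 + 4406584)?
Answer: 6875492313065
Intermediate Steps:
b(u) = -1 (b(u) = -2 + u/u = -2 + 1 = -1)
y(k, g) = 1 + k (y(k, g) = k - 1*(-1) = k + 1 = 1 + k)
(y(-782, 8) + 731688)*(171**3 + 4406584) = ((1 - 782) + 731688)*(171**3 + 4406584) = (-781 + 731688)*(5000211 + 4406584) = 730907*9406795 = 6875492313065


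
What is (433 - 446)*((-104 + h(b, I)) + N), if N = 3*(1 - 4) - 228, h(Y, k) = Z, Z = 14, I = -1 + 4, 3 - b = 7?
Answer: 4251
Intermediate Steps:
b = -4 (b = 3 - 1*7 = 3 - 7 = -4)
I = 3
h(Y, k) = 14
N = -237 (N = 3*(-3) - 228 = -9 - 228 = -237)
(433 - 446)*((-104 + h(b, I)) + N) = (433 - 446)*((-104 + 14) - 237) = -13*(-90 - 237) = -13*(-327) = 4251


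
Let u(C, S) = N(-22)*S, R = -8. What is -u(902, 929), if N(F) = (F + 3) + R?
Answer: 25083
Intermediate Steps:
N(F) = -5 + F (N(F) = (F + 3) - 8 = (3 + F) - 8 = -5 + F)
u(C, S) = -27*S (u(C, S) = (-5 - 22)*S = -27*S)
-u(902, 929) = -(-27)*929 = -1*(-25083) = 25083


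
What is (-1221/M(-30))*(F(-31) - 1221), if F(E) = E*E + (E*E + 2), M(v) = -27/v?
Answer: -2861210/3 ≈ -9.5374e+5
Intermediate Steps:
F(E) = 2 + 2*E² (F(E) = E² + (E² + 2) = E² + (2 + E²) = 2 + 2*E²)
(-1221/M(-30))*(F(-31) - 1221) = (-1221/((-27/(-30))))*((2 + 2*(-31)²) - 1221) = (-1221/((-27*(-1/30))))*((2 + 2*961) - 1221) = (-1221/9/10)*((2 + 1922) - 1221) = (-1221*10/9)*(1924 - 1221) = -4070/3*703 = -2861210/3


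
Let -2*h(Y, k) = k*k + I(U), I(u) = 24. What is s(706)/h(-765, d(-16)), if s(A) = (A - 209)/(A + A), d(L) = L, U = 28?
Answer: -71/28240 ≈ -0.0025142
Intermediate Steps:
h(Y, k) = -12 - k²/2 (h(Y, k) = -(k*k + 24)/2 = -(k² + 24)/2 = -(24 + k²)/2 = -12 - k²/2)
s(A) = (-209 + A)/(2*A) (s(A) = (-209 + A)/((2*A)) = (-209 + A)*(1/(2*A)) = (-209 + A)/(2*A))
s(706)/h(-765, d(-16)) = ((½)*(-209 + 706)/706)/(-12 - ½*(-16)²) = ((½)*(1/706)*497)/(-12 - ½*256) = 497/(1412*(-12 - 128)) = (497/1412)/(-140) = (497/1412)*(-1/140) = -71/28240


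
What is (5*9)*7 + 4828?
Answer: 5143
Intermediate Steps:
(5*9)*7 + 4828 = 45*7 + 4828 = 315 + 4828 = 5143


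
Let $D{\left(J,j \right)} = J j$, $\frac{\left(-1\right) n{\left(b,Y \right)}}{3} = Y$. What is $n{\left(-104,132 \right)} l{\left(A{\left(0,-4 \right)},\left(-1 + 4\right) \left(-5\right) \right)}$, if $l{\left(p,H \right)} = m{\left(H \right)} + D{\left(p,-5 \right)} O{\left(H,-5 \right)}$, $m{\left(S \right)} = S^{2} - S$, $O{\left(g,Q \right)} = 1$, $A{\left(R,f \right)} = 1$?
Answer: $-93060$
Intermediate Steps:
$n{\left(b,Y \right)} = - 3 Y$
$l{\left(p,H \right)} = - 5 p + H \left(-1 + H\right)$ ($l{\left(p,H \right)} = H \left(-1 + H\right) + p \left(-5\right) 1 = H \left(-1 + H\right) + - 5 p 1 = H \left(-1 + H\right) - 5 p = - 5 p + H \left(-1 + H\right)$)
$n{\left(-104,132 \right)} l{\left(A{\left(0,-4 \right)},\left(-1 + 4\right) \left(-5\right) \right)} = \left(-3\right) 132 \left(\left(-5\right) 1 + \left(-1 + 4\right) \left(-5\right) \left(-1 + \left(-1 + 4\right) \left(-5\right)\right)\right) = - 396 \left(-5 + 3 \left(-5\right) \left(-1 + 3 \left(-5\right)\right)\right) = - 396 \left(-5 - 15 \left(-1 - 15\right)\right) = - 396 \left(-5 - -240\right) = - 396 \left(-5 + 240\right) = \left(-396\right) 235 = -93060$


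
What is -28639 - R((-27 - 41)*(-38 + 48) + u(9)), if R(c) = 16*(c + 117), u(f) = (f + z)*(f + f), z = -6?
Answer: -20495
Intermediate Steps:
u(f) = 2*f*(-6 + f) (u(f) = (f - 6)*(f + f) = (-6 + f)*(2*f) = 2*f*(-6 + f))
R(c) = 1872 + 16*c (R(c) = 16*(117 + c) = 1872 + 16*c)
-28639 - R((-27 - 41)*(-38 + 48) + u(9)) = -28639 - (1872 + 16*((-27 - 41)*(-38 + 48) + 2*9*(-6 + 9))) = -28639 - (1872 + 16*(-68*10 + 2*9*3)) = -28639 - (1872 + 16*(-680 + 54)) = -28639 - (1872 + 16*(-626)) = -28639 - (1872 - 10016) = -28639 - 1*(-8144) = -28639 + 8144 = -20495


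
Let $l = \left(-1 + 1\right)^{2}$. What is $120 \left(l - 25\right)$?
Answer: $-3000$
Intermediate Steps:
$l = 0$ ($l = 0^{2} = 0$)
$120 \left(l - 25\right) = 120 \left(0 - 25\right) = 120 \left(-25\right) = -3000$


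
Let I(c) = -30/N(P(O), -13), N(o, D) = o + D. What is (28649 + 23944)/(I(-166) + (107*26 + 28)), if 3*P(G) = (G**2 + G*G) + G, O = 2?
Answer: 1525197/81580 ≈ 18.696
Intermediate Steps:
P(G) = G/3 + 2*G**2/3 (P(G) = ((G**2 + G*G) + G)/3 = ((G**2 + G**2) + G)/3 = (2*G**2 + G)/3 = (G + 2*G**2)/3 = G/3 + 2*G**2/3)
N(o, D) = D + o
I(c) = 90/29 (I(c) = -30/(-13 + (1/3)*2*(1 + 2*2)) = -30/(-13 + (1/3)*2*(1 + 4)) = -30/(-13 + (1/3)*2*5) = -30/(-13 + 10/3) = -30/(-29/3) = -30*(-3/29) = 90/29)
(28649 + 23944)/(I(-166) + (107*26 + 28)) = (28649 + 23944)/(90/29 + (107*26 + 28)) = 52593/(90/29 + (2782 + 28)) = 52593/(90/29 + 2810) = 52593/(81580/29) = 52593*(29/81580) = 1525197/81580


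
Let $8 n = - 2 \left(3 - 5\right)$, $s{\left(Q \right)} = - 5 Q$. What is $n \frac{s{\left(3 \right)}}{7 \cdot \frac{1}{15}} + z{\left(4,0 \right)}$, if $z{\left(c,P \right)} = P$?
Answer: $- \frac{225}{14} \approx -16.071$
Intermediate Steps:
$n = \frac{1}{2}$ ($n = \frac{\left(-2\right) \left(3 - 5\right)}{8} = \frac{\left(-2\right) \left(-2\right)}{8} = \frac{1}{8} \cdot 4 = \frac{1}{2} \approx 0.5$)
$n \frac{s{\left(3 \right)}}{7 \cdot \frac{1}{15}} + z{\left(4,0 \right)} = \frac{\left(-5\right) 3 \frac{1}{7 \cdot \frac{1}{15}}}{2} + 0 = \frac{\left(-15\right) \frac{1}{7 \cdot \frac{1}{15}}}{2} + 0 = \frac{\left(-15\right) \frac{1}{\frac{7}{15}}}{2} + 0 = \frac{\left(-15\right) \frac{15}{7}}{2} + 0 = \frac{1}{2} \left(- \frac{225}{7}\right) + 0 = - \frac{225}{14} + 0 = - \frac{225}{14}$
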